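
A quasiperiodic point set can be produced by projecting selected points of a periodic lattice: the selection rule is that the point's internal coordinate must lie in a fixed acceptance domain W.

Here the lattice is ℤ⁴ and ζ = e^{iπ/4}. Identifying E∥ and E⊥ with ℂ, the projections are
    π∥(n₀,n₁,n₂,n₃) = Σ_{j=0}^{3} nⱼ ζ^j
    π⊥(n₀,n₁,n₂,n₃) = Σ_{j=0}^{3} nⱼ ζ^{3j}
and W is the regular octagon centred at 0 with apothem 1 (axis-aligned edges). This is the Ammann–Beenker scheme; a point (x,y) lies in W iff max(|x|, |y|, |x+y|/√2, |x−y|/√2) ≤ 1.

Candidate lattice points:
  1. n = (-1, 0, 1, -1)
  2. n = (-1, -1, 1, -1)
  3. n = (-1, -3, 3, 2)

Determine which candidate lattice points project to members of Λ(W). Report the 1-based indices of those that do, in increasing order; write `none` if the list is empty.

none

Internal map: ζ^{3j} for j=0..3 gives (1,0), (−√2/2,√2/2), (0,−1), (√2/2,√2/2).
#1 (-1, 0, 1, -1): internal (-1.7071, -1.7071); octagon support 2.4142 vs apothem 1 → ∉ W
#2 (-1, -1, 1, -1): internal (-1.0000, -2.4142); octagon support 2.4142 vs apothem 1 → ∉ W
#3 (-1, -3, 3, 2): internal (2.5355, -3.7071); octagon support 4.4142 vs apothem 1 → ∉ W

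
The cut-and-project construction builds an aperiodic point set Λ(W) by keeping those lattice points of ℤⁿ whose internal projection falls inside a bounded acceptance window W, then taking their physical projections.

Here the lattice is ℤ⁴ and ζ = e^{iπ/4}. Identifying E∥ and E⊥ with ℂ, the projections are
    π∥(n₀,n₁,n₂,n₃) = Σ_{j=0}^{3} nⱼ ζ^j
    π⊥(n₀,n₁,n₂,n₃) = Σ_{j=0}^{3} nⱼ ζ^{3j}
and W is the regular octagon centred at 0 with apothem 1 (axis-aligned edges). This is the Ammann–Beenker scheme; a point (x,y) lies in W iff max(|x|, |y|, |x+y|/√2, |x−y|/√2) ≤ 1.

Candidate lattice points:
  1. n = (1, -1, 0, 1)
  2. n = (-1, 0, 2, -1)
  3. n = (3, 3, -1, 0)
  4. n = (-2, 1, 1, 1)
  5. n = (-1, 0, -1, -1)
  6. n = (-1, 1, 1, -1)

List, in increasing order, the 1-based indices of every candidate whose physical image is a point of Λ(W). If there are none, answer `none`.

With ζ = e^{iπ/4} the internal vectors are ζ^0,ζ^3,ζ^6,ζ^9.
#1 (1, -1, 0, 1): internal (2.414214, 0.000000); octagon support 2.414214 vs apothem 1 → ∉ W
#2 (-1, 0, 2, -1): internal (-1.707107, -2.707107); octagon support 3.121320 vs apothem 1 → ∉ W
#3 (3, 3, -1, 0): internal (0.878680, 3.121320); octagon support 3.121320 vs apothem 1 → ∉ W
#4 (-2, 1, 1, 1): internal (-2.000000, 0.414214); octagon support 2.000000 vs apothem 1 → ∉ W
#5 (-1, 0, -1, -1): internal (-1.707107, 0.292893); octagon support 1.707107 vs apothem 1 → ∉ W
#6 (-1, 1, 1, -1): internal (-2.414214, -1.000000); octagon support 2.414214 vs apothem 1 → ∉ W

none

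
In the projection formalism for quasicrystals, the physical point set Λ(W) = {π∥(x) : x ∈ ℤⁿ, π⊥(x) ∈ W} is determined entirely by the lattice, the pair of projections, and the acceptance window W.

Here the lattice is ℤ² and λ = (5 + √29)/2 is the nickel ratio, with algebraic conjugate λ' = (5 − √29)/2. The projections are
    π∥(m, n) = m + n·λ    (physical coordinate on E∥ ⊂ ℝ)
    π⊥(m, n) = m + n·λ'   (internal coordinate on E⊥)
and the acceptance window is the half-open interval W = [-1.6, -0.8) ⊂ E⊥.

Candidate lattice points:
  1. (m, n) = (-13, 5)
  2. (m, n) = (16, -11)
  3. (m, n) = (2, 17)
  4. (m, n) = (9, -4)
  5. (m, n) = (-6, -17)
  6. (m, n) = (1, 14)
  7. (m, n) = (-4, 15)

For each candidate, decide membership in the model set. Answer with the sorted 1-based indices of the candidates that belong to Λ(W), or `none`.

Compute λ' = (5−√29)/2 = -0.19258, so π⊥(m,n) = m -0.19258·n.
candidate 1: (m,n)=(-13,5) → π∥ = -13+5·λ ≈ 12.96291, π⊥ = -13+5·λ' ≈ -13.96291 ∉ [-1.6, -0.8) ⇒ out
candidate 2: (m,n)=(16,-11) → π∥ = 16-11·λ ≈ -41.11841, π⊥ = 16-11·λ' ≈ 18.11841 ∉ [-1.6, -0.8) ⇒ out
candidate 3: (m,n)=(2,17) → π∥ = 2+17·λ ≈ 90.27390, π⊥ = 2+17·λ' ≈ -1.27390 ∈ [-1.6, -0.8) ⇒ IN Λ
candidate 4: (m,n)=(9,-4) → π∥ = 9-4·λ ≈ -11.77033, π⊥ = 9-4·λ' ≈ 9.77033 ∉ [-1.6, -0.8) ⇒ out
candidate 5: (m,n)=(-6,-17) → π∥ = -6-17·λ ≈ -94.27390, π⊥ = -6-17·λ' ≈ -2.72610 ∉ [-1.6, -0.8) ⇒ out
candidate 6: (m,n)=(1,14) → π∥ = 1+14·λ ≈ 73.69615, π⊥ = 1+14·λ' ≈ -1.69615 ∉ [-1.6, -0.8) ⇒ out
candidate 7: (m,n)=(-4,15) → π∥ = -4+15·λ ≈ 73.88874, π⊥ = -4+15·λ' ≈ -6.88874 ∉ [-1.6, -0.8) ⇒ out

3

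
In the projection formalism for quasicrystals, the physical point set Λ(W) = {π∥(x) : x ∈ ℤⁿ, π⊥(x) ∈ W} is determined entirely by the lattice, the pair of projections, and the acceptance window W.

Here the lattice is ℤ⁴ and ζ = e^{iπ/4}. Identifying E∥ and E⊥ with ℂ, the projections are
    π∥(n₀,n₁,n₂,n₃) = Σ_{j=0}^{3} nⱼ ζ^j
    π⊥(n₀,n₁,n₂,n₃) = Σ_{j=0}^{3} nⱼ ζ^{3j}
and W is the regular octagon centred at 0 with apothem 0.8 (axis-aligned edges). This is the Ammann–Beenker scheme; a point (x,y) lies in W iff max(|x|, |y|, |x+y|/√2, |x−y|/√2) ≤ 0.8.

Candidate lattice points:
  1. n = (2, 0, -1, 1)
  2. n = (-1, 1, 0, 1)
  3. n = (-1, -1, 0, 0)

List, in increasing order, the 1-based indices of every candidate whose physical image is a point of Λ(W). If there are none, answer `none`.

3

Internal map: ζ^{3j} for j=0..3 gives (1,0), (−√2/2,√2/2), (0,−1), (√2/2,√2/2).
candidate 1: n = (2, 0, -1, 1) → π⊥ ≈ (+2.70711, +1.70711); max(|x|,|y|,|x±y|/√2) = 3.12132 > 0.8 ⇒ ∉ W
candidate 2: n = (-1, 1, 0, 1) → π⊥ ≈ (-1.00000, +1.41421); max(|x|,|y|,|x±y|/√2) = 1.70711 > 0.8 ⇒ ∉ W
candidate 3: n = (-1, -1, 0, 0) → π⊥ ≈ (-0.29289, -0.70711); max(|x|,|y|,|x±y|/√2) = 0.70711 ≤ 0.8 ⇒ ∈ W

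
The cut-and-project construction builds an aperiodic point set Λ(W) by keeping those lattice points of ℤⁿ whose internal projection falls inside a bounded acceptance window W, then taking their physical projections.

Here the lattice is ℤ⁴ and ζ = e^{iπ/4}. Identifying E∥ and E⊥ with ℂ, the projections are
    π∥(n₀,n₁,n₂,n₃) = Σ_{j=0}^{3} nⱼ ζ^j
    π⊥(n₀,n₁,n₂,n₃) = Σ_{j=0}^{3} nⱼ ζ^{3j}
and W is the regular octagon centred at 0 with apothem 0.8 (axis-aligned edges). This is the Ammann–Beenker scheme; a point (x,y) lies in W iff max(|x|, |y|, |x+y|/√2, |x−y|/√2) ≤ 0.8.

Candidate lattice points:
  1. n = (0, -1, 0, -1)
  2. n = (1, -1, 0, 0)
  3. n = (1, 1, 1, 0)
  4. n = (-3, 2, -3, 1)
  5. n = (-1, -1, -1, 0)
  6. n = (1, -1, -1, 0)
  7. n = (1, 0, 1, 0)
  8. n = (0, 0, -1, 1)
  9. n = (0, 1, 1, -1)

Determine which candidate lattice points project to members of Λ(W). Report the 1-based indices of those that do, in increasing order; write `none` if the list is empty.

3, 5

With ζ = e^{iπ/4} the internal vectors are ζ^0,ζ^3,ζ^6,ζ^9.
candidate 1: n = (0, -1, 0, -1) → π⊥ ≈ (+0.0000, -1.4142); max(|x|,|y|,|x±y|/√2) = 1.4142 > 0.8 ⇒ ∉ W
candidate 2: n = (1, -1, 0, 0) → π⊥ ≈ (+1.7071, -0.7071); max(|x|,|y|,|x±y|/√2) = 1.7071 > 0.8 ⇒ ∉ W
candidate 3: n = (1, 1, 1, 0) → π⊥ ≈ (+0.2929, -0.2929); max(|x|,|y|,|x±y|/√2) = 0.4142 ≤ 0.8 ⇒ ∈ W
candidate 4: n = (-3, 2, -3, 1) → π⊥ ≈ (-3.7071, +5.1213); max(|x|,|y|,|x±y|/√2) = 6.2426 > 0.8 ⇒ ∉ W
candidate 5: n = (-1, -1, -1, 0) → π⊥ ≈ (-0.2929, +0.2929); max(|x|,|y|,|x±y|/√2) = 0.4142 ≤ 0.8 ⇒ ∈ W
candidate 6: n = (1, -1, -1, 0) → π⊥ ≈ (+1.7071, +0.2929); max(|x|,|y|,|x±y|/√2) = 1.7071 > 0.8 ⇒ ∉ W
candidate 7: n = (1, 0, 1, 0) → π⊥ ≈ (+1.0000, -1.0000); max(|x|,|y|,|x±y|/√2) = 1.4142 > 0.8 ⇒ ∉ W
candidate 8: n = (0, 0, -1, 1) → π⊥ ≈ (+0.7071, +1.7071); max(|x|,|y|,|x±y|/√2) = 1.7071 > 0.8 ⇒ ∉ W
candidate 9: n = (0, 1, 1, -1) → π⊥ ≈ (-1.4142, -1.0000); max(|x|,|y|,|x±y|/√2) = 1.7071 > 0.8 ⇒ ∉ W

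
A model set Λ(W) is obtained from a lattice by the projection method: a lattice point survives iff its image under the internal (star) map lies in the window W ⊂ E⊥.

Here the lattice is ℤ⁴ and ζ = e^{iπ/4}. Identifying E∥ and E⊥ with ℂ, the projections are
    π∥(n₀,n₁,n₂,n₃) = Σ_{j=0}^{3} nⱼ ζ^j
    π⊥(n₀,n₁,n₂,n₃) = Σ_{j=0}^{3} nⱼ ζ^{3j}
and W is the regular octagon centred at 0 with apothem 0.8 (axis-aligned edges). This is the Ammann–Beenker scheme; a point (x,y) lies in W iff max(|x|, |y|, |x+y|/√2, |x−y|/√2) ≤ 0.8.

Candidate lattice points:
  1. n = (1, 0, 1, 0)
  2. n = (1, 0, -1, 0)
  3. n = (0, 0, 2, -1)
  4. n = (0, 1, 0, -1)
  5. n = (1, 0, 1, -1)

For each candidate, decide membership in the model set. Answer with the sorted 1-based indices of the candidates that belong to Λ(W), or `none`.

none

Internal map: ζ^{3j} for j=0..3 gives (1,0), (−√2/2,√2/2), (0,−1), (√2/2,√2/2).
#1 (1, 0, 1, 0): internal (1.00000, -1.00000); octagon support 1.41421 vs apothem 0.8 → ∉ W
#2 (1, 0, -1, 0): internal (1.00000, 1.00000); octagon support 1.41421 vs apothem 0.8 → ∉ W
#3 (0, 0, 2, -1): internal (-0.70711, -2.70711); octagon support 2.70711 vs apothem 0.8 → ∉ W
#4 (0, 1, 0, -1): internal (-1.41421, 0.00000); octagon support 1.41421 vs apothem 0.8 → ∉ W
#5 (1, 0, 1, -1): internal (0.29289, -1.70711); octagon support 1.70711 vs apothem 0.8 → ∉ W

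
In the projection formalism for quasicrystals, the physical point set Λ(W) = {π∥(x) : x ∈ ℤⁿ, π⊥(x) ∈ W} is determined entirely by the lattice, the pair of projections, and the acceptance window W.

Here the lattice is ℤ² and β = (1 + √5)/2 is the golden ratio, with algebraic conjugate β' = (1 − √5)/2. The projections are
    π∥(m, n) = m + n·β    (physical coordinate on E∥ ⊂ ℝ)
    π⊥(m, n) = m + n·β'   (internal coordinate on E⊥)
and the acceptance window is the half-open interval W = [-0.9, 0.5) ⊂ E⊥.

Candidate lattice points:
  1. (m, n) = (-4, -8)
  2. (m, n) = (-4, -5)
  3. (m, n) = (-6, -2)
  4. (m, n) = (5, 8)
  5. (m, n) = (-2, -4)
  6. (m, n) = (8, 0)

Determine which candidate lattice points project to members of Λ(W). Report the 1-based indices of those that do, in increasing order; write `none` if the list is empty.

Numerically β ≈ 1.61803 and β' = −1/β ≈ -0.61803.
#1 (-4,-8): internal coord -4 + (-8)·β' = +0.94427; +0.94427 ∉ [-0.9, 0.5) → out
#2 (-4,-5): internal coord -4 + (-5)·β' = -0.90983; -0.90983 ∉ [-0.9, 0.5) → out
#3 (-6,-2): internal coord -6 + (-2)·β' = -4.76393; -4.76393 ∉ [-0.9, 0.5) → out
#4 (5,8): internal coord 5 + (8)·β' = +0.05573; +0.05573 ∈ [-0.9, 0.5) → IN Λ
#5 (-2,-4): internal coord -2 + (-4)·β' = +0.47214; +0.47214 ∈ [-0.9, 0.5) → IN Λ
#6 (8,0): internal coord 8 + (0)·β' = +8.00000; +8.00000 ∉ [-0.9, 0.5) → out

4, 5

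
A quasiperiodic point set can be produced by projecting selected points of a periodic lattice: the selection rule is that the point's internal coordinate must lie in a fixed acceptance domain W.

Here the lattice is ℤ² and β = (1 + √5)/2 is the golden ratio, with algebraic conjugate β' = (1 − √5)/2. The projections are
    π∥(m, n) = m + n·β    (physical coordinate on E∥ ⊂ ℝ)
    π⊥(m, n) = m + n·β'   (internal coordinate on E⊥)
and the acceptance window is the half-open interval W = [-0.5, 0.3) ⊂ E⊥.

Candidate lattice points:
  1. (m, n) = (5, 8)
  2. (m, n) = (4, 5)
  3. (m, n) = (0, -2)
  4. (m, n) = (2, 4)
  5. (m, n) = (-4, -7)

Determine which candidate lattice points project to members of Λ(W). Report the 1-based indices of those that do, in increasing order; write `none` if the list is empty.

Compute β' = (1−√5)/2 = -0.6180, so π⊥(m,n) = m -0.6180·n.
[1] lift (5,8): star map gives 0.0557; window check -0.5 ≤ 0.0557 < 0.3 is true → IN Λ
[2] lift (4,5): star map gives 0.9098; window check -0.5 ≤ 0.9098 < 0.3 is false → out
[3] lift (0,-2): star map gives 1.2361; window check -0.5 ≤ 1.2361 < 0.3 is false → out
[4] lift (2,4): star map gives -0.4721; window check -0.5 ≤ -0.4721 < 0.3 is true → IN Λ
[5] lift (-4,-7): star map gives 0.3262; window check -0.5 ≤ 0.3262 < 0.3 is false → out

1, 4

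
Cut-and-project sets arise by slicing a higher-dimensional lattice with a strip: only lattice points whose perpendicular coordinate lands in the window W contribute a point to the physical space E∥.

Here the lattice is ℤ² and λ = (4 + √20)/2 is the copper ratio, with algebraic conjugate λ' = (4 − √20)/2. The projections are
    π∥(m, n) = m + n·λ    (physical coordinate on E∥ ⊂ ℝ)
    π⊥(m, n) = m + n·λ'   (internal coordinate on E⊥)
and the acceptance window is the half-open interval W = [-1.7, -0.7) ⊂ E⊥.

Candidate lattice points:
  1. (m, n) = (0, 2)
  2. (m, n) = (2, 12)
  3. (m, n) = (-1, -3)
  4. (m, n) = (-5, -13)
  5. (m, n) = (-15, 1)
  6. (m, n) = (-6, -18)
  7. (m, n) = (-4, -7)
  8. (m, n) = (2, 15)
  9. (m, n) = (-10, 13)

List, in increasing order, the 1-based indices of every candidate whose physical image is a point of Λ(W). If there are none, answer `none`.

Numerically λ ≈ 4.23607 and λ' = −1/λ ≈ -0.23607.
#1 (0,2): internal coord 0 + (2)·λ' = -0.47214; -0.47214 ∉ [-1.7, -0.7) → out
#2 (2,12): internal coord 2 + (12)·λ' = -0.83282; -0.83282 ∈ [-1.7, -0.7) → IN Λ
#3 (-1,-3): internal coord -1 + (-3)·λ' = -0.29180; -0.29180 ∉ [-1.7, -0.7) → out
#4 (-5,-13): internal coord -5 + (-13)·λ' = -1.93112; -1.93112 ∉ [-1.7, -0.7) → out
#5 (-15,1): internal coord -15 + (1)·λ' = -15.23607; -15.23607 ∉ [-1.7, -0.7) → out
#6 (-6,-18): internal coord -6 + (-18)·λ' = -1.75078; -1.75078 ∉ [-1.7, -0.7) → out
#7 (-4,-7): internal coord -4 + (-7)·λ' = -2.34752; -2.34752 ∉ [-1.7, -0.7) → out
#8 (2,15): internal coord 2 + (15)·λ' = -1.54102; -1.54102 ∈ [-1.7, -0.7) → IN Λ
#9 (-10,13): internal coord -10 + (13)·λ' = -13.06888; -13.06888 ∉ [-1.7, -0.7) → out

2, 8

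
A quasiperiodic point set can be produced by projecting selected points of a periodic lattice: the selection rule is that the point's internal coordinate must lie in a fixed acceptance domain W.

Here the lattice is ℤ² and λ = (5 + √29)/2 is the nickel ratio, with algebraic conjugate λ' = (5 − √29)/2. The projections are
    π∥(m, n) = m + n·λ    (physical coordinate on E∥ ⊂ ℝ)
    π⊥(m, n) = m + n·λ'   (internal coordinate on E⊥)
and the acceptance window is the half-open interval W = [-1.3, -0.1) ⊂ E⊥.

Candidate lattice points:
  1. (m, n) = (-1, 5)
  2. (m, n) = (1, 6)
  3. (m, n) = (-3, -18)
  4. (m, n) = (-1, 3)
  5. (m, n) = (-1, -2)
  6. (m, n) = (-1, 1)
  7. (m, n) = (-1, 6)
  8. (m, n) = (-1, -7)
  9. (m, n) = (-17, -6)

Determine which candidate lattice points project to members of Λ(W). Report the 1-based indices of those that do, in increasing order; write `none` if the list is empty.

λ' = (5−√29)/2 ≈ -0.192582.
candidate 1: (m,n)=(-1,5) → π∥ = -1+5·λ ≈ 24.962912, π⊥ = -1+5·λ' ≈ -1.962912 ∉ [-1.3, -0.1) ⇒ out
candidate 2: (m,n)=(1,6) → π∥ = 1+6·λ ≈ 32.155494, π⊥ = 1+6·λ' ≈ -0.155494 ∈ [-1.3, -0.1) ⇒ IN Λ
candidate 3: (m,n)=(-3,-18) → π∥ = -3-18·λ ≈ -96.466483, π⊥ = -3-18·λ' ≈ 0.466483 ∉ [-1.3, -0.1) ⇒ out
candidate 4: (m,n)=(-1,3) → π∥ = -1+3·λ ≈ 14.577747, π⊥ = -1+3·λ' ≈ -1.577747 ∉ [-1.3, -0.1) ⇒ out
candidate 5: (m,n)=(-1,-2) → π∥ = -1-2·λ ≈ -11.385165, π⊥ = -1-2·λ' ≈ -0.614835 ∈ [-1.3, -0.1) ⇒ IN Λ
candidate 6: (m,n)=(-1,1) → π∥ = -1+1·λ ≈ 4.192582, π⊥ = -1+1·λ' ≈ -1.192582 ∈ [-1.3, -0.1) ⇒ IN Λ
candidate 7: (m,n)=(-1,6) → π∥ = -1+6·λ ≈ 30.155494, π⊥ = -1+6·λ' ≈ -2.155494 ∉ [-1.3, -0.1) ⇒ out
candidate 8: (m,n)=(-1,-7) → π∥ = -1-7·λ ≈ -37.348077, π⊥ = -1-7·λ' ≈ 0.348077 ∉ [-1.3, -0.1) ⇒ out
candidate 9: (m,n)=(-17,-6) → π∥ = -17-6·λ ≈ -48.155494, π⊥ = -17-6·λ' ≈ -15.844506 ∉ [-1.3, -0.1) ⇒ out

2, 5, 6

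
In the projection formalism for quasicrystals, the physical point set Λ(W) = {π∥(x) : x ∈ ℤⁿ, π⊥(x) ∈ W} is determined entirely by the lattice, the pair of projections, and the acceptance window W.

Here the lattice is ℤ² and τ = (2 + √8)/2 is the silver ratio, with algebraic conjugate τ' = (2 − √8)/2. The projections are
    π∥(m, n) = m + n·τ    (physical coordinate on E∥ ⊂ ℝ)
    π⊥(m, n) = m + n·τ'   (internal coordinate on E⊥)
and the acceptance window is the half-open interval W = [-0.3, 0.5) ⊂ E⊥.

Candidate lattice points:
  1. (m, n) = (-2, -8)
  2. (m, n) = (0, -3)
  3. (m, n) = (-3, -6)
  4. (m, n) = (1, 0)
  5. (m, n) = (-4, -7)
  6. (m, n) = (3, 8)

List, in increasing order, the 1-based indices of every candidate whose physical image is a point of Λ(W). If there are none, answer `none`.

Compute τ' = (2−√8)/2 = -0.414214, so π⊥(m,n) = m -0.414214·n.
[1] lift (-2,-8): star map gives 1.313708; window check -0.3 ≤ 1.313708 < 0.5 is false → out
[2] lift (0,-3): star map gives 1.242641; window check -0.3 ≤ 1.242641 < 0.5 is false → out
[3] lift (-3,-6): star map gives -0.514719; window check -0.3 ≤ -0.514719 < 0.5 is false → out
[4] lift (1,0): star map gives 1.000000; window check -0.3 ≤ 1.000000 < 0.5 is false → out
[5] lift (-4,-7): star map gives -1.100505; window check -0.3 ≤ -1.100505 < 0.5 is false → out
[6] lift (3,8): star map gives -0.313708; window check -0.3 ≤ -0.313708 < 0.5 is false → out

none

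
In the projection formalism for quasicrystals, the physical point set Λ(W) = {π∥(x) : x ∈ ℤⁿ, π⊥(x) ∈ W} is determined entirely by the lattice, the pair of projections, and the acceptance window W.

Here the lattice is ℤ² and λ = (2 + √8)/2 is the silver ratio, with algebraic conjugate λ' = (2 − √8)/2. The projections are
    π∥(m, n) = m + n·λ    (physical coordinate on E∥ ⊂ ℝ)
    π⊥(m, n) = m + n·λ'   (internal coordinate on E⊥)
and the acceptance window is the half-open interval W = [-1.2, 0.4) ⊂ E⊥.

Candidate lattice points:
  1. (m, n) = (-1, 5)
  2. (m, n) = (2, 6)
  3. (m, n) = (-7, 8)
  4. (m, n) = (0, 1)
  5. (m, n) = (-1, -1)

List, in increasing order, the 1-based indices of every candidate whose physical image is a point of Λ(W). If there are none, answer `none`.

Numerically λ ≈ 2.4142 and λ' = −1/λ ≈ -0.4142.
[1] lift (-1,5): star map gives -3.0711; window check -1.2 ≤ -3.0711 < 0.4 is false → out
[2] lift (2,6): star map gives -0.4853; window check -1.2 ≤ -0.4853 < 0.4 is true → IN Λ
[3] lift (-7,8): star map gives -10.3137; window check -1.2 ≤ -10.3137 < 0.4 is false → out
[4] lift (0,1): star map gives -0.4142; window check -1.2 ≤ -0.4142 < 0.4 is true → IN Λ
[5] lift (-1,-1): star map gives -0.5858; window check -1.2 ≤ -0.5858 < 0.4 is true → IN Λ

2, 4, 5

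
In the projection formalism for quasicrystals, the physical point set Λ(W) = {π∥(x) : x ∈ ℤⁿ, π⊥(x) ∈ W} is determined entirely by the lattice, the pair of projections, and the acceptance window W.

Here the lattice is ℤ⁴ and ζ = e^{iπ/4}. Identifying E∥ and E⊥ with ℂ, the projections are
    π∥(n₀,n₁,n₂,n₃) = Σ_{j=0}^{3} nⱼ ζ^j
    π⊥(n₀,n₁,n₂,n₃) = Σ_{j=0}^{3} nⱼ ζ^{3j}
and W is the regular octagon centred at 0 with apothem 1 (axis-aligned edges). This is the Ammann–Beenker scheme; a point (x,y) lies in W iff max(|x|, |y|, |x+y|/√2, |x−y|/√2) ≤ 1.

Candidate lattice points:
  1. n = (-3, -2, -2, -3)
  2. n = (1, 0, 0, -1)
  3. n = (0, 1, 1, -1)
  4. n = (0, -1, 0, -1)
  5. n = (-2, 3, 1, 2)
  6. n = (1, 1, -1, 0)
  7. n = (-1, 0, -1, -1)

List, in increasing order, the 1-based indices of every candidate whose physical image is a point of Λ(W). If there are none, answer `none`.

2

π⊥(n) = n₀ + n₁ζ³ + n₂ζ⁶ + n₃ζ⁹ where ζ = e^{iπ/4}.
candidate 1: n = (-3, -2, -2, -3) → π⊥ ≈ (-3.70711, -1.53553); max(|x|,|y|,|x±y|/√2) = 3.70711 > 1 ⇒ ∉ W
candidate 2: n = (1, 0, 0, -1) → π⊥ ≈ (+0.29289, -0.70711); max(|x|,|y|,|x±y|/√2) = 0.70711 ≤ 1 ⇒ ∈ W
candidate 3: n = (0, 1, 1, -1) → π⊥ ≈ (-1.41421, -1.00000); max(|x|,|y|,|x±y|/√2) = 1.70711 > 1 ⇒ ∉ W
candidate 4: n = (0, -1, 0, -1) → π⊥ ≈ (+0.00000, -1.41421); max(|x|,|y|,|x±y|/√2) = 1.41421 > 1 ⇒ ∉ W
candidate 5: n = (-2, 3, 1, 2) → π⊥ ≈ (-2.70711, +2.53553); max(|x|,|y|,|x±y|/√2) = 3.70711 > 1 ⇒ ∉ W
candidate 6: n = (1, 1, -1, 0) → π⊥ ≈ (+0.29289, +1.70711); max(|x|,|y|,|x±y|/√2) = 1.70711 > 1 ⇒ ∉ W
candidate 7: n = (-1, 0, -1, -1) → π⊥ ≈ (-1.70711, +0.29289); max(|x|,|y|,|x±y|/√2) = 1.70711 > 1 ⇒ ∉ W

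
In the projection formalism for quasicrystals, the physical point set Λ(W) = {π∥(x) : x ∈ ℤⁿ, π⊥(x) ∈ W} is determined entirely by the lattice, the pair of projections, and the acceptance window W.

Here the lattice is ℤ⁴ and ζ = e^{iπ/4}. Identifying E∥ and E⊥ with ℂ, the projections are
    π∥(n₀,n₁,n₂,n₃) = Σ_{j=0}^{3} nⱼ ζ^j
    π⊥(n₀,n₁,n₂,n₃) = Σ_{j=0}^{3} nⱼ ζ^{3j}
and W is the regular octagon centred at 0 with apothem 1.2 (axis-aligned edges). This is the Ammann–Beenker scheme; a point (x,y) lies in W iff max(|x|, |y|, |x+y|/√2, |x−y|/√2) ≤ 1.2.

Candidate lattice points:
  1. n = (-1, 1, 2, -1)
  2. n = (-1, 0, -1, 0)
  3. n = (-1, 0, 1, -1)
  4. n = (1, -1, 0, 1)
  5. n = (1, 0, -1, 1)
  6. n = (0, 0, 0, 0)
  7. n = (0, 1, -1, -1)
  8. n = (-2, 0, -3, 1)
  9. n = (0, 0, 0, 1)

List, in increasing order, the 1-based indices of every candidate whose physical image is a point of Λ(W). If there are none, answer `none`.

6, 9

With ζ = e^{iπ/4} the internal vectors are ζ^0,ζ^3,ζ^6,ζ^9.
candidate 1: n = (-1, 1, 2, -1) → π⊥ ≈ (-2.41421, -2.00000); max(|x|,|y|,|x±y|/√2) = 3.12132 > 1.2 ⇒ ∉ W
candidate 2: n = (-1, 0, -1, 0) → π⊥ ≈ (-1.00000, +1.00000); max(|x|,|y|,|x±y|/√2) = 1.41421 > 1.2 ⇒ ∉ W
candidate 3: n = (-1, 0, 1, -1) → π⊥ ≈ (-1.70711, -1.70711); max(|x|,|y|,|x±y|/√2) = 2.41421 > 1.2 ⇒ ∉ W
candidate 4: n = (1, -1, 0, 1) → π⊥ ≈ (+2.41421, +0.00000); max(|x|,|y|,|x±y|/√2) = 2.41421 > 1.2 ⇒ ∉ W
candidate 5: n = (1, 0, -1, 1) → π⊥ ≈ (+1.70711, +1.70711); max(|x|,|y|,|x±y|/√2) = 2.41421 > 1.2 ⇒ ∉ W
candidate 6: n = (0, 0, 0, 0) → π⊥ ≈ (+0.00000, +0.00000); max(|x|,|y|,|x±y|/√2) = 0.00000 ≤ 1.2 ⇒ ∈ W
candidate 7: n = (0, 1, -1, -1) → π⊥ ≈ (-1.41421, +1.00000); max(|x|,|y|,|x±y|/√2) = 1.70711 > 1.2 ⇒ ∉ W
candidate 8: n = (-2, 0, -3, 1) → π⊥ ≈ (-1.29289, +3.70711); max(|x|,|y|,|x±y|/√2) = 3.70711 > 1.2 ⇒ ∉ W
candidate 9: n = (0, 0, 0, 1) → π⊥ ≈ (+0.70711, +0.70711); max(|x|,|y|,|x±y|/√2) = 1.00000 ≤ 1.2 ⇒ ∈ W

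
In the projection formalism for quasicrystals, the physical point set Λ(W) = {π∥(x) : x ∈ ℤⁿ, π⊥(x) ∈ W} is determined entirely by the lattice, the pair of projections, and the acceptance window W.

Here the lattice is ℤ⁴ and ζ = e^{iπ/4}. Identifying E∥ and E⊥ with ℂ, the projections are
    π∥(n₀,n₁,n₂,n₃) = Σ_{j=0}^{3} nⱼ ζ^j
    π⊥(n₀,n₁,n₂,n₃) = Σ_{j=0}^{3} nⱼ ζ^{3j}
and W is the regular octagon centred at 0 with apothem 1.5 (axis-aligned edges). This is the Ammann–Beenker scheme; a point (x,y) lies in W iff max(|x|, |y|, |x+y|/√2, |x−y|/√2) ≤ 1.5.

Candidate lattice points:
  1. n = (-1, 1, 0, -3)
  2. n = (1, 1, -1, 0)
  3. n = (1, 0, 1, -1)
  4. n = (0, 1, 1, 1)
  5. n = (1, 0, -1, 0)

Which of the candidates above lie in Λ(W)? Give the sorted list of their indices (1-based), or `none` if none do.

With ζ = e^{iπ/4} the internal vectors are ζ^0,ζ^3,ζ^6,ζ^9.
#1 (-1, 1, 0, -3): internal (-3.82843, -1.41421); octagon support 3.82843 vs apothem 1.5 → ∉ W
#2 (1, 1, -1, 0): internal (0.29289, 1.70711); octagon support 1.70711 vs apothem 1.5 → ∉ W
#3 (1, 0, 1, -1): internal (0.29289, -1.70711); octagon support 1.70711 vs apothem 1.5 → ∉ W
#4 (0, 1, 1, 1): internal (0.00000, 0.41421); octagon support 0.41421 vs apothem 1.5 → ∈ W
#5 (1, 0, -1, 0): internal (1.00000, 1.00000); octagon support 1.41421 vs apothem 1.5 → ∈ W

4, 5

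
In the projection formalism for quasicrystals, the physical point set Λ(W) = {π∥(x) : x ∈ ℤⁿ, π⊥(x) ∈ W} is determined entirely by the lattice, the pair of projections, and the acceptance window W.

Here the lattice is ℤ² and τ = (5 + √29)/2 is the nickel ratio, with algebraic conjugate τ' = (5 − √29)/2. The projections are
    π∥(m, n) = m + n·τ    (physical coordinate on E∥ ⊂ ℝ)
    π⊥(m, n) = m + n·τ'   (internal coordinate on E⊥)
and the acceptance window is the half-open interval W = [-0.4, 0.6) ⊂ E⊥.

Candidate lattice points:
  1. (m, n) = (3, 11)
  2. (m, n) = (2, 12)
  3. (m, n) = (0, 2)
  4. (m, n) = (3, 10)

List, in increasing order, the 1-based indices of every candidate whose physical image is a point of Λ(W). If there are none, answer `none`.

2, 3

Compute τ' = (5−√29)/2 = -0.19258, so π⊥(m,n) = m -0.19258·n.
candidate 1: (m,n)=(3,11) → π∥ = 3+11·τ ≈ 60.11841, π⊥ = 3+11·τ' ≈ 0.88159 ∉ [-0.4, 0.6) ⇒ out
candidate 2: (m,n)=(2,12) → π∥ = 2+12·τ ≈ 64.31099, π⊥ = 2+12·τ' ≈ -0.31099 ∈ [-0.4, 0.6) ⇒ IN Λ
candidate 3: (m,n)=(0,2) → π∥ = 0+2·τ ≈ 10.38516, π⊥ = 0+2·τ' ≈ -0.38516 ∈ [-0.4, 0.6) ⇒ IN Λ
candidate 4: (m,n)=(3,10) → π∥ = 3+10·τ ≈ 54.92582, π⊥ = 3+10·τ' ≈ 1.07418 ∉ [-0.4, 0.6) ⇒ out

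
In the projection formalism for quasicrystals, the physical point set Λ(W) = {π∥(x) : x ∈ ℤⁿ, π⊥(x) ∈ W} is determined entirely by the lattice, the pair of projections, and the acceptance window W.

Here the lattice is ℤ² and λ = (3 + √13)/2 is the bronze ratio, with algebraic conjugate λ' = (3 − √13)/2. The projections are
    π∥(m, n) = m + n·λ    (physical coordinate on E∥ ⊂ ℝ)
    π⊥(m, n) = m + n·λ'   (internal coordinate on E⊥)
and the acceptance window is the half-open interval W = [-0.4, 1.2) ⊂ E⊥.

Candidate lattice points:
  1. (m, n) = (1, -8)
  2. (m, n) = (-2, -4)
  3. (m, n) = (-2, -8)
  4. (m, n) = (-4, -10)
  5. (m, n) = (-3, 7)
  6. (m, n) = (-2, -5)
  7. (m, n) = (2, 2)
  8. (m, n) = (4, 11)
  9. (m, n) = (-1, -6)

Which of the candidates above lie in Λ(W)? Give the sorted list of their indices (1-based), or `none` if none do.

λ' = (3−√13)/2 ≈ -0.3028.
[1] lift (1,-8): star map gives 3.4222; window check -0.4 ≤ 3.4222 < 1.2 is false → out
[2] lift (-2,-4): star map gives -0.7889; window check -0.4 ≤ -0.7889 < 1.2 is false → out
[3] lift (-2,-8): star map gives 0.4222; window check -0.4 ≤ 0.4222 < 1.2 is true → IN Λ
[4] lift (-4,-10): star map gives -0.9722; window check -0.4 ≤ -0.9722 < 1.2 is false → out
[5] lift (-3,7): star map gives -5.1194; window check -0.4 ≤ -5.1194 < 1.2 is false → out
[6] lift (-2,-5): star map gives -0.4861; window check -0.4 ≤ -0.4861 < 1.2 is false → out
[7] lift (2,2): star map gives 1.3944; window check -0.4 ≤ 1.3944 < 1.2 is false → out
[8] lift (4,11): star map gives 0.6695; window check -0.4 ≤ 0.6695 < 1.2 is true → IN Λ
[9] lift (-1,-6): star map gives 0.8167; window check -0.4 ≤ 0.8167 < 1.2 is true → IN Λ

3, 8, 9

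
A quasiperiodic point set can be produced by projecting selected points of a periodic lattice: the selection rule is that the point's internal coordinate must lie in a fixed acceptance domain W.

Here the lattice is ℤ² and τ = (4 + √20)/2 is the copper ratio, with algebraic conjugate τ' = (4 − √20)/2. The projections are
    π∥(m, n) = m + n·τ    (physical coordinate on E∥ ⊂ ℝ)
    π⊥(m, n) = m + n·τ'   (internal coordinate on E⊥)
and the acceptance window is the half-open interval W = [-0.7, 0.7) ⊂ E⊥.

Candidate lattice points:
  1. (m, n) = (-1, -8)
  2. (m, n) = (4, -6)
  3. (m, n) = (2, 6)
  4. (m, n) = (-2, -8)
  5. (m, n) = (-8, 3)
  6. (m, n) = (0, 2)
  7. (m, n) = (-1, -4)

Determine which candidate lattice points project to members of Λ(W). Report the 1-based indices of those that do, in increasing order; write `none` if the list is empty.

Numerically τ ≈ 4.23607 and τ' = −1/τ ≈ -0.23607.
[1] lift (-1,-8): star map gives 0.88854; window check -0.7 ≤ 0.88854 < 0.7 is false → out
[2] lift (4,-6): star map gives 5.41641; window check -0.7 ≤ 5.41641 < 0.7 is false → out
[3] lift (2,6): star map gives 0.58359; window check -0.7 ≤ 0.58359 < 0.7 is true → IN Λ
[4] lift (-2,-8): star map gives -0.11146; window check -0.7 ≤ -0.11146 < 0.7 is true → IN Λ
[5] lift (-8,3): star map gives -8.70820; window check -0.7 ≤ -8.70820 < 0.7 is false → out
[6] lift (0,2): star map gives -0.47214; window check -0.7 ≤ -0.47214 < 0.7 is true → IN Λ
[7] lift (-1,-4): star map gives -0.05573; window check -0.7 ≤ -0.05573 < 0.7 is true → IN Λ

3, 4, 6, 7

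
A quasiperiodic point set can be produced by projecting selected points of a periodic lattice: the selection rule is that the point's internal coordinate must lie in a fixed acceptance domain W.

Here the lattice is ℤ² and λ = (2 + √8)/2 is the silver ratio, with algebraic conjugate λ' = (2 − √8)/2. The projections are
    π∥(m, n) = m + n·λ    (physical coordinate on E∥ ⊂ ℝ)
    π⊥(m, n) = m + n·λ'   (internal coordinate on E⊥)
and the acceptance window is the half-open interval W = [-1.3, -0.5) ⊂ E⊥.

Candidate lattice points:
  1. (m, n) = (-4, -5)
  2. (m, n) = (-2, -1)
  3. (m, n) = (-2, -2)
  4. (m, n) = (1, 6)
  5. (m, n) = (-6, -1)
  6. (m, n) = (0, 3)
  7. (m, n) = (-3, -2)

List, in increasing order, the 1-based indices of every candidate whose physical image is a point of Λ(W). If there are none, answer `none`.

Compute λ' = (2−√8)/2 = -0.414214, so π⊥(m,n) = m -0.414214·n.
[1] lift (-4,-5): star map gives -1.928932; window check -1.3 ≤ -1.928932 < -0.5 is false → out
[2] lift (-2,-1): star map gives -1.585786; window check -1.3 ≤ -1.585786 < -0.5 is false → out
[3] lift (-2,-2): star map gives -1.171573; window check -1.3 ≤ -1.171573 < -0.5 is true → IN Λ
[4] lift (1,6): star map gives -1.485281; window check -1.3 ≤ -1.485281 < -0.5 is false → out
[5] lift (-6,-1): star map gives -5.585786; window check -1.3 ≤ -5.585786 < -0.5 is false → out
[6] lift (0,3): star map gives -1.242641; window check -1.3 ≤ -1.242641 < -0.5 is true → IN Λ
[7] lift (-3,-2): star map gives -2.171573; window check -1.3 ≤ -2.171573 < -0.5 is false → out

3, 6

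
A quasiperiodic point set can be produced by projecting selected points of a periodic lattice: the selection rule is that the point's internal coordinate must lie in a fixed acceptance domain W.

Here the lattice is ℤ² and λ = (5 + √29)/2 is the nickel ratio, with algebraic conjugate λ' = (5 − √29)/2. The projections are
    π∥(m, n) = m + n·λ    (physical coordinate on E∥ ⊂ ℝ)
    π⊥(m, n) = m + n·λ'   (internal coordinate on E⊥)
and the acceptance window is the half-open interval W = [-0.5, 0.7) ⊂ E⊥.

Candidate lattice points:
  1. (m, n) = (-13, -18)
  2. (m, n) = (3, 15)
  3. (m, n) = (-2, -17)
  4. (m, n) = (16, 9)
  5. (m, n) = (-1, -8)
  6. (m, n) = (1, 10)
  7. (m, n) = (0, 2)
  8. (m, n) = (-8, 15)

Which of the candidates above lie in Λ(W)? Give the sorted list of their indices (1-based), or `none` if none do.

2, 5, 7

λ' = (5−√29)/2 ≈ -0.192582.
[1] lift (-13,-18): star map gives -9.533517; window check -0.5 ≤ -9.533517 < 0.7 is false → out
[2] lift (3,15): star map gives 0.111264; window check -0.5 ≤ 0.111264 < 0.7 is true → IN Λ
[3] lift (-2,-17): star map gives 1.273901; window check -0.5 ≤ 1.273901 < 0.7 is false → out
[4] lift (16,9): star map gives 14.266758; window check -0.5 ≤ 14.266758 < 0.7 is false → out
[5] lift (-1,-8): star map gives 0.540659; window check -0.5 ≤ 0.540659 < 0.7 is true → IN Λ
[6] lift (1,10): star map gives -0.925824; window check -0.5 ≤ -0.925824 < 0.7 is false → out
[7] lift (0,2): star map gives -0.385165; window check -0.5 ≤ -0.385165 < 0.7 is true → IN Λ
[8] lift (-8,15): star map gives -10.888736; window check -0.5 ≤ -10.888736 < 0.7 is false → out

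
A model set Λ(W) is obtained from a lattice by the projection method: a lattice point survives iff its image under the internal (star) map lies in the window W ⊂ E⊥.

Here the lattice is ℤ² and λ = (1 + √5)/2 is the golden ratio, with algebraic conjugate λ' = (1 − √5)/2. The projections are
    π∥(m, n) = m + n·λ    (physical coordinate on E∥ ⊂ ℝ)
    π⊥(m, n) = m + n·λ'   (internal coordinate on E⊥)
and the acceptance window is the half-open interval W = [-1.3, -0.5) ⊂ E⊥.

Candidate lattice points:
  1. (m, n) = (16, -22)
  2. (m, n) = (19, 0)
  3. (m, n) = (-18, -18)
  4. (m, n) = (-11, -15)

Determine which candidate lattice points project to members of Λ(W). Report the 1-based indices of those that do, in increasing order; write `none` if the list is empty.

none

Compute λ' = (1−√5)/2 = -0.61803, so π⊥(m,n) = m -0.61803·n.
#1 (16,-22): internal coord 16 + (-22)·λ' = +29.59675; +29.59675 ∉ [-1.3, -0.5) → out
#2 (19,0): internal coord 19 + (0)·λ' = +19.00000; +19.00000 ∉ [-1.3, -0.5) → out
#3 (-18,-18): internal coord -18 + (-18)·λ' = -6.87539; -6.87539 ∉ [-1.3, -0.5) → out
#4 (-11,-15): internal coord -11 + (-15)·λ' = -1.72949; -1.72949 ∉ [-1.3, -0.5) → out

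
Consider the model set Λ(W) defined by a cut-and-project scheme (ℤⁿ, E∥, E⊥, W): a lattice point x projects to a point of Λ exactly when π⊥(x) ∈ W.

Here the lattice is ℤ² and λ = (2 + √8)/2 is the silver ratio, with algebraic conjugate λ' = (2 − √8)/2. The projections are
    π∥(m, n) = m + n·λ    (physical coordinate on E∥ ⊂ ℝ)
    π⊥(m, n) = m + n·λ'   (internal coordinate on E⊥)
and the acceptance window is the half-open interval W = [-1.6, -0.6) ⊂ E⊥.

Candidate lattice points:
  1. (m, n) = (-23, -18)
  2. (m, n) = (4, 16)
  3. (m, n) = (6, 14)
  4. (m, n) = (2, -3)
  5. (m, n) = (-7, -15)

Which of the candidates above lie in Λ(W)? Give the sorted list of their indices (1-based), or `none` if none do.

Compute λ' = (2−√8)/2 = -0.41421, so π⊥(m,n) = m -0.41421·n.
#1 (-23,-18): internal coord -23 + (-18)·λ' = -15.54416; -15.54416 ∉ [-1.6, -0.6) → out
#2 (4,16): internal coord 4 + (16)·λ' = -2.62742; -2.62742 ∉ [-1.6, -0.6) → out
#3 (6,14): internal coord 6 + (14)·λ' = +0.20101; +0.20101 ∉ [-1.6, -0.6) → out
#4 (2,-3): internal coord 2 + (-3)·λ' = +3.24264; +3.24264 ∉ [-1.6, -0.6) → out
#5 (-7,-15): internal coord -7 + (-15)·λ' = -0.78680; -0.78680 ∈ [-1.6, -0.6) → IN Λ

5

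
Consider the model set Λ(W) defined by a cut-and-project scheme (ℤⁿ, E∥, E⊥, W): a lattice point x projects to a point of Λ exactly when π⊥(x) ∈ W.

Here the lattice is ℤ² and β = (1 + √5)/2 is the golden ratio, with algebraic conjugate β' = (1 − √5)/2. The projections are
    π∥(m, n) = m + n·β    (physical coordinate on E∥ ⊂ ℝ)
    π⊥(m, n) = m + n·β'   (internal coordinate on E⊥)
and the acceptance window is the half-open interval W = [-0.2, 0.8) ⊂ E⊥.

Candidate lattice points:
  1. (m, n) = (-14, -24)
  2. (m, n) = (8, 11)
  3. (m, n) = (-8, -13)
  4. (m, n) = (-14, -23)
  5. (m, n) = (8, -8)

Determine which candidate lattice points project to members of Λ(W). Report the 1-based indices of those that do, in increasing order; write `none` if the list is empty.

β' = (1−√5)/2 ≈ -0.618034.
candidate 1: (m,n)=(-14,-24) → π∥ = -14-24·β ≈ -52.832816, π⊥ = -14-24·β' ≈ 0.832816 ∉ [-0.2, 0.8) ⇒ out
candidate 2: (m,n)=(8,11) → π∥ = 8+11·β ≈ 25.798374, π⊥ = 8+11·β' ≈ 1.201626 ∉ [-0.2, 0.8) ⇒ out
candidate 3: (m,n)=(-8,-13) → π∥ = -8-13·β ≈ -29.034442, π⊥ = -8-13·β' ≈ 0.034442 ∈ [-0.2, 0.8) ⇒ IN Λ
candidate 4: (m,n)=(-14,-23) → π∥ = -14-23·β ≈ -51.214782, π⊥ = -14-23·β' ≈ 0.214782 ∈ [-0.2, 0.8) ⇒ IN Λ
candidate 5: (m,n)=(8,-8) → π∥ = 8-8·β ≈ -4.944272, π⊥ = 8-8·β' ≈ 12.944272 ∉ [-0.2, 0.8) ⇒ out

3, 4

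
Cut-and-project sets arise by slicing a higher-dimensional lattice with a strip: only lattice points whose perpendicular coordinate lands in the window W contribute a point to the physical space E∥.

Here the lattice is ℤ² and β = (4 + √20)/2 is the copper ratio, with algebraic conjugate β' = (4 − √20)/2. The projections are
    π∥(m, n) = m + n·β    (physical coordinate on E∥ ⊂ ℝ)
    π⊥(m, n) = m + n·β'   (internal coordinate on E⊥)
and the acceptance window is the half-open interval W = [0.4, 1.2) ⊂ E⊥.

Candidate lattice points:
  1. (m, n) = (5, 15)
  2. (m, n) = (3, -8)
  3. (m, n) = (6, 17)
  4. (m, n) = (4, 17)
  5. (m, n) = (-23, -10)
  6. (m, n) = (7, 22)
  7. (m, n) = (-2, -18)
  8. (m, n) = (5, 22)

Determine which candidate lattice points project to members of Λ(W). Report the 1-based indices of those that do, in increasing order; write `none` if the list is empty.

none

Numerically β ≈ 4.23607 and β' = −1/β ≈ -0.23607.
[1] lift (5,15): star map gives 1.45898; window check 0.4 ≤ 1.45898 < 1.2 is false → out
[2] lift (3,-8): star map gives 4.88854; window check 0.4 ≤ 4.88854 < 1.2 is false → out
[3] lift (6,17): star map gives 1.98684; window check 0.4 ≤ 1.98684 < 1.2 is false → out
[4] lift (4,17): star map gives -0.01316; window check 0.4 ≤ -0.01316 < 1.2 is false → out
[5] lift (-23,-10): star map gives -20.63932; window check 0.4 ≤ -20.63932 < 1.2 is false → out
[6] lift (7,22): star map gives 1.80650; window check 0.4 ≤ 1.80650 < 1.2 is false → out
[7] lift (-2,-18): star map gives 2.24922; window check 0.4 ≤ 2.24922 < 1.2 is false → out
[8] lift (5,22): star map gives -0.19350; window check 0.4 ≤ -0.19350 < 1.2 is false → out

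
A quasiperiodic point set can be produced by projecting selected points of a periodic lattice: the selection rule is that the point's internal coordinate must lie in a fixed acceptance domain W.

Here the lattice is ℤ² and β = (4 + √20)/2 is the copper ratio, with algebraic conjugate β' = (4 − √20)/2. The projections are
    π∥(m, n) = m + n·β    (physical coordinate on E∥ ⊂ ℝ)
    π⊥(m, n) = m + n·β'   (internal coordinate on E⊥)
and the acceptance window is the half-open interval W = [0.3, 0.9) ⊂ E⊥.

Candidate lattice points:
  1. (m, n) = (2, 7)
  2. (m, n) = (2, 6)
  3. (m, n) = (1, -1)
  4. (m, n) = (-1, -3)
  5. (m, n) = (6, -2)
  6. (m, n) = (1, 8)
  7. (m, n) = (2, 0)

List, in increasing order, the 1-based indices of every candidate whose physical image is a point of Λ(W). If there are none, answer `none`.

1, 2

Numerically β ≈ 4.236068 and β' = −1/β ≈ -0.236068.
#1 (2,7): internal coord 2 + (7)·β' = +0.347524; +0.347524 ∈ [0.3, 0.9) → IN Λ
#2 (2,6): internal coord 2 + (6)·β' = +0.583592; +0.583592 ∈ [0.3, 0.9) → IN Λ
#3 (1,-1): internal coord 1 + (-1)·β' = +1.236068; +1.236068 ∉ [0.3, 0.9) → out
#4 (-1,-3): internal coord -1 + (-3)·β' = -0.291796; -0.291796 ∉ [0.3, 0.9) → out
#5 (6,-2): internal coord 6 + (-2)·β' = +6.472136; +6.472136 ∉ [0.3, 0.9) → out
#6 (1,8): internal coord 1 + (8)·β' = -0.888544; -0.888544 ∉ [0.3, 0.9) → out
#7 (2,0): internal coord 2 + (0)·β' = +2.000000; +2.000000 ∉ [0.3, 0.9) → out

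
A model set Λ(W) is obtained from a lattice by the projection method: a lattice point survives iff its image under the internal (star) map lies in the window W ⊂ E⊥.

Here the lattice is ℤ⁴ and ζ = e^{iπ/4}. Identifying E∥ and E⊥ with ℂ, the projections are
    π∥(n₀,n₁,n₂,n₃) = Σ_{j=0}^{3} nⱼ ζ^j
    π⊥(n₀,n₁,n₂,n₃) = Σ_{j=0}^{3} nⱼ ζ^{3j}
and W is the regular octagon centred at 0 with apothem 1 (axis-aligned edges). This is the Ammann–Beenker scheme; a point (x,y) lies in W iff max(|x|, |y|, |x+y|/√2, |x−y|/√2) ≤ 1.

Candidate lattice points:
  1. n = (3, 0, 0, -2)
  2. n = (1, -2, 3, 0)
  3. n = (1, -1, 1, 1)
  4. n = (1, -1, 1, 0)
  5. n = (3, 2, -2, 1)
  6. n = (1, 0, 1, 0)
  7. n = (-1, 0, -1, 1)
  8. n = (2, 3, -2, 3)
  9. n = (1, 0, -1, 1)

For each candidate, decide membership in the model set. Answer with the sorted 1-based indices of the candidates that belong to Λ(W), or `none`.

none

π⊥(n) = n₀ + n₁ζ³ + n₂ζ⁶ + n₃ζ⁹ where ζ = e^{iπ/4}.
candidate 1: n = (3, 0, 0, -2) → π⊥ ≈ (+1.58579, -1.41421); max(|x|,|y|,|x±y|/√2) = 2.12132 > 1 ⇒ ∉ W
candidate 2: n = (1, -2, 3, 0) → π⊥ ≈ (+2.41421, -4.41421); max(|x|,|y|,|x±y|/√2) = 4.82843 > 1 ⇒ ∉ W
candidate 3: n = (1, -1, 1, 1) → π⊥ ≈ (+2.41421, -1.00000); max(|x|,|y|,|x±y|/√2) = 2.41421 > 1 ⇒ ∉ W
candidate 4: n = (1, -1, 1, 0) → π⊥ ≈ (+1.70711, -1.70711); max(|x|,|y|,|x±y|/√2) = 2.41421 > 1 ⇒ ∉ W
candidate 5: n = (3, 2, -2, 1) → π⊥ ≈ (+2.29289, +4.12132); max(|x|,|y|,|x±y|/√2) = 4.53553 > 1 ⇒ ∉ W
candidate 6: n = (1, 0, 1, 0) → π⊥ ≈ (+1.00000, -1.00000); max(|x|,|y|,|x±y|/√2) = 1.41421 > 1 ⇒ ∉ W
candidate 7: n = (-1, 0, -1, 1) → π⊥ ≈ (-0.29289, +1.70711); max(|x|,|y|,|x±y|/√2) = 1.70711 > 1 ⇒ ∉ W
candidate 8: n = (2, 3, -2, 3) → π⊥ ≈ (+2.00000, +6.24264); max(|x|,|y|,|x±y|/√2) = 6.24264 > 1 ⇒ ∉ W
candidate 9: n = (1, 0, -1, 1) → π⊥ ≈ (+1.70711, +1.70711); max(|x|,|y|,|x±y|/√2) = 2.41421 > 1 ⇒ ∉ W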